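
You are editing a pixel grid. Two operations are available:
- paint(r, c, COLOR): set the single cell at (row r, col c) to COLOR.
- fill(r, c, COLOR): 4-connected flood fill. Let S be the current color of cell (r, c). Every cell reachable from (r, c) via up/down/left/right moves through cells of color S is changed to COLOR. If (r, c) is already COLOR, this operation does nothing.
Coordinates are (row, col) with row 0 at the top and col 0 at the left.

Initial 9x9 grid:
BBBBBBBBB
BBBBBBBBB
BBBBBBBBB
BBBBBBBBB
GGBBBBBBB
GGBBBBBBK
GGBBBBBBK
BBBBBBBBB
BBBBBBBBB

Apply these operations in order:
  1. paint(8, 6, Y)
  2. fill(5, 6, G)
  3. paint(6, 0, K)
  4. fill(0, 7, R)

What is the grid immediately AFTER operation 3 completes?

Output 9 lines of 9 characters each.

After op 1 paint(8,6,Y):
BBBBBBBBB
BBBBBBBBB
BBBBBBBBB
BBBBBBBBB
GGBBBBBBB
GGBBBBBBK
GGBBBBBBK
BBBBBBBBB
BBBBBBYBB
After op 2 fill(5,6,G) [72 cells changed]:
GGGGGGGGG
GGGGGGGGG
GGGGGGGGG
GGGGGGGGG
GGGGGGGGG
GGGGGGGGK
GGGGGGGGK
GGGGGGGGG
GGGGGGYGG
After op 3 paint(6,0,K):
GGGGGGGGG
GGGGGGGGG
GGGGGGGGG
GGGGGGGGG
GGGGGGGGG
GGGGGGGGK
KGGGGGGGK
GGGGGGGGG
GGGGGGYGG

Answer: GGGGGGGGG
GGGGGGGGG
GGGGGGGGG
GGGGGGGGG
GGGGGGGGG
GGGGGGGGK
KGGGGGGGK
GGGGGGGGG
GGGGGGYGG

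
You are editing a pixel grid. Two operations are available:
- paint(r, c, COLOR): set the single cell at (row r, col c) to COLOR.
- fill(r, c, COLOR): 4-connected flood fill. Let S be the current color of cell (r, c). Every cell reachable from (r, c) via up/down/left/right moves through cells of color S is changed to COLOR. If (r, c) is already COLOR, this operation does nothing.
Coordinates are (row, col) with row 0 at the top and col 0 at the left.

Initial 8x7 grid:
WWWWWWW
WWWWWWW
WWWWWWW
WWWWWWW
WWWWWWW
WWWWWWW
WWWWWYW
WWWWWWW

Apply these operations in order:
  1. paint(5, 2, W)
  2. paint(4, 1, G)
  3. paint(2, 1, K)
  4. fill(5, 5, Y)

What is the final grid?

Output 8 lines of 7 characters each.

Answer: YYYYYYY
YYYYYYY
YKYYYYY
YYYYYYY
YGYYYYY
YYYYYYY
YYYYYYY
YYYYYYY

Derivation:
After op 1 paint(5,2,W):
WWWWWWW
WWWWWWW
WWWWWWW
WWWWWWW
WWWWWWW
WWWWWWW
WWWWWYW
WWWWWWW
After op 2 paint(4,1,G):
WWWWWWW
WWWWWWW
WWWWWWW
WWWWWWW
WGWWWWW
WWWWWWW
WWWWWYW
WWWWWWW
After op 3 paint(2,1,K):
WWWWWWW
WWWWWWW
WKWWWWW
WWWWWWW
WGWWWWW
WWWWWWW
WWWWWYW
WWWWWWW
After op 4 fill(5,5,Y) [53 cells changed]:
YYYYYYY
YYYYYYY
YKYYYYY
YYYYYYY
YGYYYYY
YYYYYYY
YYYYYYY
YYYYYYY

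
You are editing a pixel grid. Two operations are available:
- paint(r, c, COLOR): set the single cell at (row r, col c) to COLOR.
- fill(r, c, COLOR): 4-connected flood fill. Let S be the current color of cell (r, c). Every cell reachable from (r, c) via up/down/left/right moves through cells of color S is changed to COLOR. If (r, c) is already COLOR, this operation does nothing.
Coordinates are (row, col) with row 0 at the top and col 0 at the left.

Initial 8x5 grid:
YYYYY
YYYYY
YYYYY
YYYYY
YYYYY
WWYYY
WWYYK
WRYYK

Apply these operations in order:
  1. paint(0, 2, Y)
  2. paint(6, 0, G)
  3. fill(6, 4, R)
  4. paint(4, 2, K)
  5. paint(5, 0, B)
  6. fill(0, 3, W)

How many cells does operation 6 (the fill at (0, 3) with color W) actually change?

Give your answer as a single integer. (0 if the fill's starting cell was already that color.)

After op 1 paint(0,2,Y):
YYYYY
YYYYY
YYYYY
YYYYY
YYYYY
WWYYY
WWYYK
WRYYK
After op 2 paint(6,0,G):
YYYYY
YYYYY
YYYYY
YYYYY
YYYYY
WWYYY
GWYYK
WRYYK
After op 3 fill(6,4,R) [2 cells changed]:
YYYYY
YYYYY
YYYYY
YYYYY
YYYYY
WWYYY
GWYYR
WRYYR
After op 4 paint(4,2,K):
YYYYY
YYYYY
YYYYY
YYYYY
YYKYY
WWYYY
GWYYR
WRYYR
After op 5 paint(5,0,B):
YYYYY
YYYYY
YYYYY
YYYYY
YYKYY
BWYYY
GWYYR
WRYYR
After op 6 fill(0,3,W) [31 cells changed]:
WWWWW
WWWWW
WWWWW
WWWWW
WWKWW
BWWWW
GWWWR
WRWWR

Answer: 31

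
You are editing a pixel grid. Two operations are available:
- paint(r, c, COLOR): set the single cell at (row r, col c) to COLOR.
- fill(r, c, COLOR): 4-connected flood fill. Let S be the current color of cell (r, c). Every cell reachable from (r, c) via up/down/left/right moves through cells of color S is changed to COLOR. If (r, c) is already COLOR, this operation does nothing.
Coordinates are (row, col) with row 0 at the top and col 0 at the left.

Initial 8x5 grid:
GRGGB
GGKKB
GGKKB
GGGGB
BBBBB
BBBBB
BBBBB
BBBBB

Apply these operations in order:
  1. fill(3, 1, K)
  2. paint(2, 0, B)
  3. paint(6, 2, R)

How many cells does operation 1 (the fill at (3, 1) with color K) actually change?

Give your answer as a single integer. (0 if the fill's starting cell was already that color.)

After op 1 fill(3,1,K) [9 cells changed]:
KRGGB
KKKKB
KKKKB
KKKKB
BBBBB
BBBBB
BBBBB
BBBBB

Answer: 9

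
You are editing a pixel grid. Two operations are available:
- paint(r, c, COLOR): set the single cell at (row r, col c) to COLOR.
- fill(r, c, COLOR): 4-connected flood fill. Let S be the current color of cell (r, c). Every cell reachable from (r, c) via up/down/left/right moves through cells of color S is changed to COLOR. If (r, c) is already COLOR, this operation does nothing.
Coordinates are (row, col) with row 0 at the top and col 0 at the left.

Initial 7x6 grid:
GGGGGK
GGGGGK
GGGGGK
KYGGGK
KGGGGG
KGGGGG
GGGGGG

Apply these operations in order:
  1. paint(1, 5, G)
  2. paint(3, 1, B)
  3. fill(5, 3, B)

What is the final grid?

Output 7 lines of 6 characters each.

After op 1 paint(1,5,G):
GGGGGK
GGGGGG
GGGGGK
KYGGGK
KGGGGG
KGGGGG
GGGGGG
After op 2 paint(3,1,B):
GGGGGK
GGGGGG
GGGGGK
KBGGGK
KGGGGG
KGGGGG
GGGGGG
After op 3 fill(5,3,B) [35 cells changed]:
BBBBBK
BBBBBB
BBBBBK
KBBBBK
KBBBBB
KBBBBB
BBBBBB

Answer: BBBBBK
BBBBBB
BBBBBK
KBBBBK
KBBBBB
KBBBBB
BBBBBB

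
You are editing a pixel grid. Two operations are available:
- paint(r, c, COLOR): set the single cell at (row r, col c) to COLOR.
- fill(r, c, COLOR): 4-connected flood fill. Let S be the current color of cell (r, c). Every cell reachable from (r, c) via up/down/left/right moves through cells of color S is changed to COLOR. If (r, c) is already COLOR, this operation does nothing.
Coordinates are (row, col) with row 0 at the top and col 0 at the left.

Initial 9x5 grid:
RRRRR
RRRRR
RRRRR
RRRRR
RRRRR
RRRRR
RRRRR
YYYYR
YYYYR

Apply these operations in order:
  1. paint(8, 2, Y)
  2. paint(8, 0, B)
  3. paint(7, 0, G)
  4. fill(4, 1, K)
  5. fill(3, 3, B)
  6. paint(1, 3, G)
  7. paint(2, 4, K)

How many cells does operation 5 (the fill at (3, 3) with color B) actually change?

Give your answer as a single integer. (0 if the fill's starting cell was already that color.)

After op 1 paint(8,2,Y):
RRRRR
RRRRR
RRRRR
RRRRR
RRRRR
RRRRR
RRRRR
YYYYR
YYYYR
After op 2 paint(8,0,B):
RRRRR
RRRRR
RRRRR
RRRRR
RRRRR
RRRRR
RRRRR
YYYYR
BYYYR
After op 3 paint(7,0,G):
RRRRR
RRRRR
RRRRR
RRRRR
RRRRR
RRRRR
RRRRR
GYYYR
BYYYR
After op 4 fill(4,1,K) [37 cells changed]:
KKKKK
KKKKK
KKKKK
KKKKK
KKKKK
KKKKK
KKKKK
GYYYK
BYYYK
After op 5 fill(3,3,B) [37 cells changed]:
BBBBB
BBBBB
BBBBB
BBBBB
BBBBB
BBBBB
BBBBB
GYYYB
BYYYB

Answer: 37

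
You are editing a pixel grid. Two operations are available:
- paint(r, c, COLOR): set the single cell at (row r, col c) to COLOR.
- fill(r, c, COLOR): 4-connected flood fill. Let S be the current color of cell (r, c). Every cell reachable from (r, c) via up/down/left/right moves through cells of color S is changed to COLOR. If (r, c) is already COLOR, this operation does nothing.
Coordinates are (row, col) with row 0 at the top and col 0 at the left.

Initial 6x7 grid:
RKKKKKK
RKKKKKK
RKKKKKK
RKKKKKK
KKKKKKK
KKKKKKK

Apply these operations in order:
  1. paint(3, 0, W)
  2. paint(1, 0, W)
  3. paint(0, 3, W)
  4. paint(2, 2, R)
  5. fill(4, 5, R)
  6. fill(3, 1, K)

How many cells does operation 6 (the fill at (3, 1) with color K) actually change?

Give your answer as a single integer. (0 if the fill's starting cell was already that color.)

Answer: 39

Derivation:
After op 1 paint(3,0,W):
RKKKKKK
RKKKKKK
RKKKKKK
WKKKKKK
KKKKKKK
KKKKKKK
After op 2 paint(1,0,W):
RKKKKKK
WKKKKKK
RKKKKKK
WKKKKKK
KKKKKKK
KKKKKKK
After op 3 paint(0,3,W):
RKKWKKK
WKKKKKK
RKKKKKK
WKKKKKK
KKKKKKK
KKKKKKK
After op 4 paint(2,2,R):
RKKWKKK
WKKKKKK
RKRKKKK
WKKKKKK
KKKKKKK
KKKKKKK
After op 5 fill(4,5,R) [36 cells changed]:
RRRWRRR
WRRRRRR
RRRRRRR
WRRRRRR
RRRRRRR
RRRRRRR
After op 6 fill(3,1,K) [39 cells changed]:
KKKWKKK
WKKKKKK
KKKKKKK
WKKKKKK
KKKKKKK
KKKKKKK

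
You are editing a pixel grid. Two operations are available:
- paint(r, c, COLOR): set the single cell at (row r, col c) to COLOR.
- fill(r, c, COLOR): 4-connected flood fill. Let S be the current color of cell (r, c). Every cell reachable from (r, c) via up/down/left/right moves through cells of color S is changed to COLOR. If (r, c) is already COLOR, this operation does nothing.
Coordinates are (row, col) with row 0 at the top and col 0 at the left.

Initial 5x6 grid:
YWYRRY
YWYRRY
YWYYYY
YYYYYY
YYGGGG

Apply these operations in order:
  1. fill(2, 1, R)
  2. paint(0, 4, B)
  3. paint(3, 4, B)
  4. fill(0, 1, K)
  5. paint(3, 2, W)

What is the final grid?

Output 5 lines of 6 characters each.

After op 1 fill(2,1,R) [3 cells changed]:
YRYRRY
YRYRRY
YRYYYY
YYYYYY
YYGGGG
After op 2 paint(0,4,B):
YRYRBY
YRYRRY
YRYYYY
YYYYYY
YYGGGG
After op 3 paint(3,4,B):
YRYRBY
YRYRRY
YRYYYY
YYYYBY
YYGGGG
After op 4 fill(0,1,K) [3 cells changed]:
YKYRBY
YKYRRY
YKYYYY
YYYYBY
YYGGGG
After op 5 paint(3,2,W):
YKYRBY
YKYRRY
YKYYYY
YYWYBY
YYGGGG

Answer: YKYRBY
YKYRRY
YKYYYY
YYWYBY
YYGGGG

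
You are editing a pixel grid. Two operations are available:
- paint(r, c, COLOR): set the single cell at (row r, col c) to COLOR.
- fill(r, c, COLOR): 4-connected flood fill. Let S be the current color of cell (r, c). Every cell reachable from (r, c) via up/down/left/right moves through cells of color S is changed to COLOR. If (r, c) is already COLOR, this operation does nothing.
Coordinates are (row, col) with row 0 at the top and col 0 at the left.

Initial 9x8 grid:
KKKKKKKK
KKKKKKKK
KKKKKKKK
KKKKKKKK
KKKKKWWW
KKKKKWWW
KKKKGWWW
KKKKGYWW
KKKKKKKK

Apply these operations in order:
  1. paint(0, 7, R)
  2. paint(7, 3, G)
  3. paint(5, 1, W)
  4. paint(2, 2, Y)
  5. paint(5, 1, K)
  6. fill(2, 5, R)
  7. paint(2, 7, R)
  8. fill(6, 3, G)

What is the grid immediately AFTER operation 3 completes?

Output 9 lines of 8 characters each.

After op 1 paint(0,7,R):
KKKKKKKR
KKKKKKKK
KKKKKKKK
KKKKKKKK
KKKKKWWW
KKKKKWWW
KKKKGWWW
KKKKGYWW
KKKKKKKK
After op 2 paint(7,3,G):
KKKKKKKR
KKKKKKKK
KKKKKKKK
KKKKKKKK
KKKKKWWW
KKKKKWWW
KKKKGWWW
KKKGGYWW
KKKKKKKK
After op 3 paint(5,1,W):
KKKKKKKR
KKKKKKKK
KKKKKKKK
KKKKKKKK
KKKKKWWW
KWKKKWWW
KKKKGWWW
KKKGGYWW
KKKKKKKK

Answer: KKKKKKKR
KKKKKKKK
KKKKKKKK
KKKKKKKK
KKKKKWWW
KWKKKWWW
KKKKGWWW
KKKGGYWW
KKKKKKKK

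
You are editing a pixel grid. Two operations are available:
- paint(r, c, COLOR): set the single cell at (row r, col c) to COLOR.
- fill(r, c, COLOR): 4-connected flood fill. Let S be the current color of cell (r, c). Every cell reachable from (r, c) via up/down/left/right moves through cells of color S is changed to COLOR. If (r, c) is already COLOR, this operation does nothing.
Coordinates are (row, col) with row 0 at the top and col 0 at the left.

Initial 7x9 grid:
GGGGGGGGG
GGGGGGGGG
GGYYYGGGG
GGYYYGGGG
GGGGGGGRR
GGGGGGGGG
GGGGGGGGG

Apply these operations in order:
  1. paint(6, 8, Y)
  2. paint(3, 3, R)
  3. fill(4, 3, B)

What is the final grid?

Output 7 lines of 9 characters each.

After op 1 paint(6,8,Y):
GGGGGGGGG
GGGGGGGGG
GGYYYGGGG
GGYYYGGGG
GGGGGGGRR
GGGGGGGGG
GGGGGGGGY
After op 2 paint(3,3,R):
GGGGGGGGG
GGGGGGGGG
GGYYYGGGG
GGYRYGGGG
GGGGGGGRR
GGGGGGGGG
GGGGGGGGY
After op 3 fill(4,3,B) [54 cells changed]:
BBBBBBBBB
BBBBBBBBB
BBYYYBBBB
BBYRYBBBB
BBBBBBBRR
BBBBBBBBB
BBBBBBBBY

Answer: BBBBBBBBB
BBBBBBBBB
BBYYYBBBB
BBYRYBBBB
BBBBBBBRR
BBBBBBBBB
BBBBBBBBY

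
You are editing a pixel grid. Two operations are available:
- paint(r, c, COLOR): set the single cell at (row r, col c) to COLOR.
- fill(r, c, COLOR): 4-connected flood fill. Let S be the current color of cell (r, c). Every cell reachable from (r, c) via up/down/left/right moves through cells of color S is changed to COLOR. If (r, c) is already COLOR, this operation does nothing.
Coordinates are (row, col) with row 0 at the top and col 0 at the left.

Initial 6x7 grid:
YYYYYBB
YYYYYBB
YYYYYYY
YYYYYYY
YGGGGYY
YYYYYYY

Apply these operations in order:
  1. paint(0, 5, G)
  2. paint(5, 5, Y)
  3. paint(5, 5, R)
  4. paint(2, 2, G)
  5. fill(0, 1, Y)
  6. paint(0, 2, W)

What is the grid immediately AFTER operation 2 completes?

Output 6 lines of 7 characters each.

After op 1 paint(0,5,G):
YYYYYGB
YYYYYBB
YYYYYYY
YYYYYYY
YGGGGYY
YYYYYYY
After op 2 paint(5,5,Y):
YYYYYGB
YYYYYBB
YYYYYYY
YYYYYYY
YGGGGYY
YYYYYYY

Answer: YYYYYGB
YYYYYBB
YYYYYYY
YYYYYYY
YGGGGYY
YYYYYYY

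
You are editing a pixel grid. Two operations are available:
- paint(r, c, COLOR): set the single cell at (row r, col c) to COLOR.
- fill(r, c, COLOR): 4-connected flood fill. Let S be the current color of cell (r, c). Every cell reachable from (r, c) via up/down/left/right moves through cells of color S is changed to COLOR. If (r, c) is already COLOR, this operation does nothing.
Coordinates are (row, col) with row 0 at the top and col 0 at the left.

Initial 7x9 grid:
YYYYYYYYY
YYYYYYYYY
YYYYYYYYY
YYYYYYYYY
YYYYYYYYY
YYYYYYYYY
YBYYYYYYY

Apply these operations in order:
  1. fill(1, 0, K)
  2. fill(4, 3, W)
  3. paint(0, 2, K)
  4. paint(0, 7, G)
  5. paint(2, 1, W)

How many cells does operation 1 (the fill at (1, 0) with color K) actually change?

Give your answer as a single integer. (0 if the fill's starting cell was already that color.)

Answer: 62

Derivation:
After op 1 fill(1,0,K) [62 cells changed]:
KKKKKKKKK
KKKKKKKKK
KKKKKKKKK
KKKKKKKKK
KKKKKKKKK
KKKKKKKKK
KBKKKKKKK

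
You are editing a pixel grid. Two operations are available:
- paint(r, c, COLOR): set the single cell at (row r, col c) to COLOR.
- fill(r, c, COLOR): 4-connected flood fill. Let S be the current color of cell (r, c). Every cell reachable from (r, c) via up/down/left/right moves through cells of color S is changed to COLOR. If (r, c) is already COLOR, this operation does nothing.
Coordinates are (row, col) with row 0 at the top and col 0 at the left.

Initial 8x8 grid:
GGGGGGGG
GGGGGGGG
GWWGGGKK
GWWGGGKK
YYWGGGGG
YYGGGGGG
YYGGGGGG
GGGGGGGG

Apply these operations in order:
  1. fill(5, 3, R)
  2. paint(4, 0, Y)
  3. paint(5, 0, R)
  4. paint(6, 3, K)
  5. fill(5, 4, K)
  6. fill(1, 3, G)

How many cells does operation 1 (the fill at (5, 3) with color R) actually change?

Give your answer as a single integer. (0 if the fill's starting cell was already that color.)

After op 1 fill(5,3,R) [49 cells changed]:
RRRRRRRR
RRRRRRRR
RWWRRRKK
RWWRRRKK
YYWRRRRR
YYRRRRRR
YYRRRRRR
RRRRRRRR

Answer: 49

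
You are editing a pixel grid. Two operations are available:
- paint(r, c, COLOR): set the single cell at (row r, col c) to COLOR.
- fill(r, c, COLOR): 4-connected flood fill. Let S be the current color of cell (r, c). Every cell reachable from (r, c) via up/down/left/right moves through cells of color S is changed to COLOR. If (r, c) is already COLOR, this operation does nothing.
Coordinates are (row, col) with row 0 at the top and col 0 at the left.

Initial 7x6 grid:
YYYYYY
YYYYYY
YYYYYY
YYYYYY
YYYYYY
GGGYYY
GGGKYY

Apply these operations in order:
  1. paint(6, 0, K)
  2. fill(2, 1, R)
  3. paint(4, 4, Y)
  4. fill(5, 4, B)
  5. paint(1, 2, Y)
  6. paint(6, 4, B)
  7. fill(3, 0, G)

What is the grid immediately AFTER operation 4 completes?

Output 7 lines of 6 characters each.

Answer: BBBBBB
BBBBBB
BBBBBB
BBBBBB
BBBBYB
GGGBBB
KGGKBB

Derivation:
After op 1 paint(6,0,K):
YYYYYY
YYYYYY
YYYYYY
YYYYYY
YYYYYY
GGGYYY
KGGKYY
After op 2 fill(2,1,R) [35 cells changed]:
RRRRRR
RRRRRR
RRRRRR
RRRRRR
RRRRRR
GGGRRR
KGGKRR
After op 3 paint(4,4,Y):
RRRRRR
RRRRRR
RRRRRR
RRRRRR
RRRRYR
GGGRRR
KGGKRR
After op 4 fill(5,4,B) [34 cells changed]:
BBBBBB
BBBBBB
BBBBBB
BBBBBB
BBBBYB
GGGBBB
KGGKBB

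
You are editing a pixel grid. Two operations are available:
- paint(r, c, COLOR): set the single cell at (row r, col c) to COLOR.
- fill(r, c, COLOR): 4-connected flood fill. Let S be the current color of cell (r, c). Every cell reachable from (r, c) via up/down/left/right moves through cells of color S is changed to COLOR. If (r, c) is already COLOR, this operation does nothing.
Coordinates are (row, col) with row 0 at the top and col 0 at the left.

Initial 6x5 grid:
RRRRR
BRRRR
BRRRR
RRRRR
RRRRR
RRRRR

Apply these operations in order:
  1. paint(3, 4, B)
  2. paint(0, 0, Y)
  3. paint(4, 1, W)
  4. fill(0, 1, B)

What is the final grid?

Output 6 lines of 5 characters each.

Answer: YBBBB
BBBBB
BBBBB
BBBBB
BWBBB
BBBBB

Derivation:
After op 1 paint(3,4,B):
RRRRR
BRRRR
BRRRR
RRRRB
RRRRR
RRRRR
After op 2 paint(0,0,Y):
YRRRR
BRRRR
BRRRR
RRRRB
RRRRR
RRRRR
After op 3 paint(4,1,W):
YRRRR
BRRRR
BRRRR
RRRRB
RWRRR
RRRRR
After op 4 fill(0,1,B) [25 cells changed]:
YBBBB
BBBBB
BBBBB
BBBBB
BWBBB
BBBBB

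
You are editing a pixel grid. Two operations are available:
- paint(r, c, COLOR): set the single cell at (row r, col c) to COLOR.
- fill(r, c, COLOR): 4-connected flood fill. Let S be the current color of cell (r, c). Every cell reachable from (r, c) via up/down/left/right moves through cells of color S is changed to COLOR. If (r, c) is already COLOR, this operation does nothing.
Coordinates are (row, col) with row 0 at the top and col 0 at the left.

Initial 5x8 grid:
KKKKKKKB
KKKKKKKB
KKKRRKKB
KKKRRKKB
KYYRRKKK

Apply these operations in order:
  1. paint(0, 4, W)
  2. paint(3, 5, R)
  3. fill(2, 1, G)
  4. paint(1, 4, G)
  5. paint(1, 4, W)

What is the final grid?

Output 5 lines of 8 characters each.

Answer: GGGGWGGB
GGGGWGGB
GGGRRGGB
GGGRRRGB
GYYRRGGG

Derivation:
After op 1 paint(0,4,W):
KKKKWKKB
KKKKKKKB
KKKRRKKB
KKKRRKKB
KYYRRKKK
After op 2 paint(3,5,R):
KKKKWKKB
KKKKKKKB
KKKRRKKB
KKKRRRKB
KYYRRKKK
After op 3 fill(2,1,G) [26 cells changed]:
GGGGWGGB
GGGGGGGB
GGGRRGGB
GGGRRRGB
GYYRRGGG
After op 4 paint(1,4,G):
GGGGWGGB
GGGGGGGB
GGGRRGGB
GGGRRRGB
GYYRRGGG
After op 5 paint(1,4,W):
GGGGWGGB
GGGGWGGB
GGGRRGGB
GGGRRRGB
GYYRRGGG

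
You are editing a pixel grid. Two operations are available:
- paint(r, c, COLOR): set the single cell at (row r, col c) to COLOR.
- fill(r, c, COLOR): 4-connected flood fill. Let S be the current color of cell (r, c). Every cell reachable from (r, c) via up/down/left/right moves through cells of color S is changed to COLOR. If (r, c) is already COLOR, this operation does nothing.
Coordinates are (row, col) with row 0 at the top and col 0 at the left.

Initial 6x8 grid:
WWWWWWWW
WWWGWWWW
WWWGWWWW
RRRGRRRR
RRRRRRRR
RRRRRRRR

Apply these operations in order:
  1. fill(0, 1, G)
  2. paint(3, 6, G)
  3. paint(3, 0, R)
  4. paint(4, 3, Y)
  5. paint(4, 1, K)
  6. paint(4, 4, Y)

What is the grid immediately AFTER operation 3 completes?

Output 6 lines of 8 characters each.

After op 1 fill(0,1,G) [22 cells changed]:
GGGGGGGG
GGGGGGGG
GGGGGGGG
RRRGRRRR
RRRRRRRR
RRRRRRRR
After op 2 paint(3,6,G):
GGGGGGGG
GGGGGGGG
GGGGGGGG
RRRGRRGR
RRRRRRRR
RRRRRRRR
After op 3 paint(3,0,R):
GGGGGGGG
GGGGGGGG
GGGGGGGG
RRRGRRGR
RRRRRRRR
RRRRRRRR

Answer: GGGGGGGG
GGGGGGGG
GGGGGGGG
RRRGRRGR
RRRRRRRR
RRRRRRRR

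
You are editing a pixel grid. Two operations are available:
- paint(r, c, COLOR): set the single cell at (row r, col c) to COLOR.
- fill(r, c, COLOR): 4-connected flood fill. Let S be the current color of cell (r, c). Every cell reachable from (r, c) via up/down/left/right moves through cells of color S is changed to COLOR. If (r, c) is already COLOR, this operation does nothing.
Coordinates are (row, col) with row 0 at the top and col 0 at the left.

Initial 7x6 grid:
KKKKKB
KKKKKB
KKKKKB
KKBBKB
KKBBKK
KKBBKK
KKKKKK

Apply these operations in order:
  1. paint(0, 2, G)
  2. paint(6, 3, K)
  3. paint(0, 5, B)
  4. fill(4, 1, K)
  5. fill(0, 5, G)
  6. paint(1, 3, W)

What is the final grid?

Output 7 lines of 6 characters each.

Answer: KKGKKG
KKKWKG
KKKKKG
KKBBKG
KKBBKK
KKBBKK
KKKKKK

Derivation:
After op 1 paint(0,2,G):
KKGKKB
KKKKKB
KKKKKB
KKBBKB
KKBBKK
KKBBKK
KKKKKK
After op 2 paint(6,3,K):
KKGKKB
KKKKKB
KKKKKB
KKBBKB
KKBBKK
KKBBKK
KKKKKK
After op 3 paint(0,5,B):
KKGKKB
KKKKKB
KKKKKB
KKBBKB
KKBBKK
KKBBKK
KKKKKK
After op 4 fill(4,1,K) [0 cells changed]:
KKGKKB
KKKKKB
KKKKKB
KKBBKB
KKBBKK
KKBBKK
KKKKKK
After op 5 fill(0,5,G) [4 cells changed]:
KKGKKG
KKKKKG
KKKKKG
KKBBKG
KKBBKK
KKBBKK
KKKKKK
After op 6 paint(1,3,W):
KKGKKG
KKKWKG
KKKKKG
KKBBKG
KKBBKK
KKBBKK
KKKKKK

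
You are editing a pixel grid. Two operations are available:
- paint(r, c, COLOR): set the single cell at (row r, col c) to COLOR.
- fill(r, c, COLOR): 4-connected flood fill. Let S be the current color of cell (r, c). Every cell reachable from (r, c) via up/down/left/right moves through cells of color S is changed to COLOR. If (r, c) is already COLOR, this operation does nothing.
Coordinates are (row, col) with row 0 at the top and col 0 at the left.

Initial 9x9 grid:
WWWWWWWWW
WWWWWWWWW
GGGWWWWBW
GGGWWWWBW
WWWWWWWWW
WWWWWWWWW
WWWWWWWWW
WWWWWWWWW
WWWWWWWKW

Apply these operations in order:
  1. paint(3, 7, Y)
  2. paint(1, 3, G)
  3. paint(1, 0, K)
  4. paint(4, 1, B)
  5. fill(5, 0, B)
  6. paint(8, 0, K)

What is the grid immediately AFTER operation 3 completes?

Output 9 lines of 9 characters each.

After op 1 paint(3,7,Y):
WWWWWWWWW
WWWWWWWWW
GGGWWWWBW
GGGWWWWYW
WWWWWWWWW
WWWWWWWWW
WWWWWWWWW
WWWWWWWWW
WWWWWWWKW
After op 2 paint(1,3,G):
WWWWWWWWW
WWWGWWWWW
GGGWWWWBW
GGGWWWWYW
WWWWWWWWW
WWWWWWWWW
WWWWWWWWW
WWWWWWWWW
WWWWWWWKW
After op 3 paint(1,0,K):
WWWWWWWWW
KWWGWWWWW
GGGWWWWBW
GGGWWWWYW
WWWWWWWWW
WWWWWWWWW
WWWWWWWWW
WWWWWWWWW
WWWWWWWKW

Answer: WWWWWWWWW
KWWGWWWWW
GGGWWWWBW
GGGWWWWYW
WWWWWWWWW
WWWWWWWWW
WWWWWWWWW
WWWWWWWWW
WWWWWWWKW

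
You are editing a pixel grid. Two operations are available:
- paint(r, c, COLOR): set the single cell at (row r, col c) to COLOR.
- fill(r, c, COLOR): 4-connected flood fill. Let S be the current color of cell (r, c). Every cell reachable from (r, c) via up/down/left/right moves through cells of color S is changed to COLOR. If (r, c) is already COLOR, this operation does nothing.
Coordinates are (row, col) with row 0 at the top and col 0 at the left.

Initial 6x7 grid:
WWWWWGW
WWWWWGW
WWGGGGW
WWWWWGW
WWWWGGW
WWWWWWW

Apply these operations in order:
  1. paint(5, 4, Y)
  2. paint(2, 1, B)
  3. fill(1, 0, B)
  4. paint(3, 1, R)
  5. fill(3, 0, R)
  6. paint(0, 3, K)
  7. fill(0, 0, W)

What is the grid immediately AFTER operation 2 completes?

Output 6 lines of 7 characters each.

After op 1 paint(5,4,Y):
WWWWWGW
WWWWWGW
WWGGGGW
WWWWWGW
WWWWGGW
WWWWYWW
After op 2 paint(2,1,B):
WWWWWGW
WWWWWGW
WBGGGGW
WWWWWGW
WWWWGGW
WWWWYWW

Answer: WWWWWGW
WWWWWGW
WBGGGGW
WWWWWGW
WWWWGGW
WWWWYWW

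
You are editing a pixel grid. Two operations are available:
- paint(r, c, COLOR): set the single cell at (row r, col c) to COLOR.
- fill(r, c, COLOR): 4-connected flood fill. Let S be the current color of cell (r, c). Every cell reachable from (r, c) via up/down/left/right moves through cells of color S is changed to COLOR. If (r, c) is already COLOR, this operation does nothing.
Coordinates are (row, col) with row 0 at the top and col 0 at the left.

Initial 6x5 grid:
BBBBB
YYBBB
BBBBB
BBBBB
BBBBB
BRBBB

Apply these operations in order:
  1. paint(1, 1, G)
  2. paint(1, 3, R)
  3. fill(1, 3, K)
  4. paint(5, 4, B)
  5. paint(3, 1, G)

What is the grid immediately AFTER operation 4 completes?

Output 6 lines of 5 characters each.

After op 1 paint(1,1,G):
BBBBB
YGBBB
BBBBB
BBBBB
BBBBB
BRBBB
After op 2 paint(1,3,R):
BBBBB
YGBRB
BBBBB
BBBBB
BBBBB
BRBBB
After op 3 fill(1,3,K) [1 cells changed]:
BBBBB
YGBKB
BBBBB
BBBBB
BBBBB
BRBBB
After op 4 paint(5,4,B):
BBBBB
YGBKB
BBBBB
BBBBB
BBBBB
BRBBB

Answer: BBBBB
YGBKB
BBBBB
BBBBB
BBBBB
BRBBB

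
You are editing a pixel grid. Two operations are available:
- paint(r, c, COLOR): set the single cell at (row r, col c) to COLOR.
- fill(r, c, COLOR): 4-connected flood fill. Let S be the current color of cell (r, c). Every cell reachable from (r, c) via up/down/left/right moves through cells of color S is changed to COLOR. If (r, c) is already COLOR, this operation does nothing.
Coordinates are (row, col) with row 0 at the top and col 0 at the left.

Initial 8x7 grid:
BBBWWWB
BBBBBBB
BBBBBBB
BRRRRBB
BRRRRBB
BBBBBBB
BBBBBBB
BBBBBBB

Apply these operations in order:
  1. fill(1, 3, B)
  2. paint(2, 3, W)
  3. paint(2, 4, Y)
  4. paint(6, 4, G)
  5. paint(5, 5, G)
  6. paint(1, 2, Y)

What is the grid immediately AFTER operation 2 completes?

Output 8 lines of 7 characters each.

After op 1 fill(1,3,B) [0 cells changed]:
BBBWWWB
BBBBBBB
BBBBBBB
BRRRRBB
BRRRRBB
BBBBBBB
BBBBBBB
BBBBBBB
After op 2 paint(2,3,W):
BBBWWWB
BBBBBBB
BBBWBBB
BRRRRBB
BRRRRBB
BBBBBBB
BBBBBBB
BBBBBBB

Answer: BBBWWWB
BBBBBBB
BBBWBBB
BRRRRBB
BRRRRBB
BBBBBBB
BBBBBBB
BBBBBBB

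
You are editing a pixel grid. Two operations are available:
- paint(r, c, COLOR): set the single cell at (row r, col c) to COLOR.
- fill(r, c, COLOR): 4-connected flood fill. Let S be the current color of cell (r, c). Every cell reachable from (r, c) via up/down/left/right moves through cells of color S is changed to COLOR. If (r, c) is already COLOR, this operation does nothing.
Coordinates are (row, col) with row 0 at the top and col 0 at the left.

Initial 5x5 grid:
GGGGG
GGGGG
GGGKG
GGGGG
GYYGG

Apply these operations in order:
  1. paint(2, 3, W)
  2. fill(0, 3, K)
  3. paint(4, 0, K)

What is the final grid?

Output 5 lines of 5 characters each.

After op 1 paint(2,3,W):
GGGGG
GGGGG
GGGWG
GGGGG
GYYGG
After op 2 fill(0,3,K) [22 cells changed]:
KKKKK
KKKKK
KKKWK
KKKKK
KYYKK
After op 3 paint(4,0,K):
KKKKK
KKKKK
KKKWK
KKKKK
KYYKK

Answer: KKKKK
KKKKK
KKKWK
KKKKK
KYYKK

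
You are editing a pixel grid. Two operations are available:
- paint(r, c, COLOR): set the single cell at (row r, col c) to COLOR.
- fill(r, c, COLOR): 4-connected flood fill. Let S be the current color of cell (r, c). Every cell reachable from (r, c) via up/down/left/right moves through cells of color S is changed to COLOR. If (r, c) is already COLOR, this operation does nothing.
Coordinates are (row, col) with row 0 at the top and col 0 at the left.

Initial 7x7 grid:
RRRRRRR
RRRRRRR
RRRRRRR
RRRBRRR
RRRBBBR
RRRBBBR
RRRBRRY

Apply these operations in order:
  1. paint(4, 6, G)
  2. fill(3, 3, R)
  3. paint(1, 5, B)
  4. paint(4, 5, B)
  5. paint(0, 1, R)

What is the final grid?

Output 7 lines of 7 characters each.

Answer: RRRRRRR
RRRRRBR
RRRRRRR
RRRRRRR
RRRRRBG
RRRRRRR
RRRRRRY

Derivation:
After op 1 paint(4,6,G):
RRRRRRR
RRRRRRR
RRRRRRR
RRRBRRR
RRRBBBG
RRRBBBR
RRRBRRY
After op 2 fill(3,3,R) [8 cells changed]:
RRRRRRR
RRRRRRR
RRRRRRR
RRRRRRR
RRRRRRG
RRRRRRR
RRRRRRY
After op 3 paint(1,5,B):
RRRRRRR
RRRRRBR
RRRRRRR
RRRRRRR
RRRRRRG
RRRRRRR
RRRRRRY
After op 4 paint(4,5,B):
RRRRRRR
RRRRRBR
RRRRRRR
RRRRRRR
RRRRRBG
RRRRRRR
RRRRRRY
After op 5 paint(0,1,R):
RRRRRRR
RRRRRBR
RRRRRRR
RRRRRRR
RRRRRBG
RRRRRRR
RRRRRRY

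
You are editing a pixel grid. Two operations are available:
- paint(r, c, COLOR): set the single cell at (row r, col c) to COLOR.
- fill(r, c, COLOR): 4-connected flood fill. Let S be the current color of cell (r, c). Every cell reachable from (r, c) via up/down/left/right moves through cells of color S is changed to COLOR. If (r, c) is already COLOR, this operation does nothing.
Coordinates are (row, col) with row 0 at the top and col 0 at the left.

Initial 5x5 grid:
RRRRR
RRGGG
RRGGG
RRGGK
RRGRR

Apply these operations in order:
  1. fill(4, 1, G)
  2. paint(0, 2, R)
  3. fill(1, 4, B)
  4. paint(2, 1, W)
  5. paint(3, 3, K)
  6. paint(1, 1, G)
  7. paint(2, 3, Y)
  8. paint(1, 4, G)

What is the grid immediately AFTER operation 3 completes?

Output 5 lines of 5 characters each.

After op 1 fill(4,1,G) [13 cells changed]:
GGGGG
GGGGG
GGGGG
GGGGK
GGGRR
After op 2 paint(0,2,R):
GGRGG
GGGGG
GGGGG
GGGGK
GGGRR
After op 3 fill(1,4,B) [21 cells changed]:
BBRBB
BBBBB
BBBBB
BBBBK
BBBRR

Answer: BBRBB
BBBBB
BBBBB
BBBBK
BBBRR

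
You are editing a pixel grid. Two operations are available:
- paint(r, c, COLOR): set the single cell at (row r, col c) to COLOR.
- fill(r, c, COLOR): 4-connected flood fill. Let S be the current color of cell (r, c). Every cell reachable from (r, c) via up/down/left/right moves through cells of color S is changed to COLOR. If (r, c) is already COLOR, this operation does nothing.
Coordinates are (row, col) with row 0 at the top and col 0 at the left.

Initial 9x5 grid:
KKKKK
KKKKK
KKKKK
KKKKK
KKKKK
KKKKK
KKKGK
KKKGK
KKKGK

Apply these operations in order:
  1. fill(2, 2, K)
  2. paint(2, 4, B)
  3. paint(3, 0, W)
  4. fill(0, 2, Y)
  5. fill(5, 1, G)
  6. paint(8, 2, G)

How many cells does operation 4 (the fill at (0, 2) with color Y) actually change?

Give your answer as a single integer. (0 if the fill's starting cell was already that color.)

After op 1 fill(2,2,K) [0 cells changed]:
KKKKK
KKKKK
KKKKK
KKKKK
KKKKK
KKKKK
KKKGK
KKKGK
KKKGK
After op 2 paint(2,4,B):
KKKKK
KKKKK
KKKKB
KKKKK
KKKKK
KKKKK
KKKGK
KKKGK
KKKGK
After op 3 paint(3,0,W):
KKKKK
KKKKK
KKKKB
WKKKK
KKKKK
KKKKK
KKKGK
KKKGK
KKKGK
After op 4 fill(0,2,Y) [40 cells changed]:
YYYYY
YYYYY
YYYYB
WYYYY
YYYYY
YYYYY
YYYGY
YYYGY
YYYGY

Answer: 40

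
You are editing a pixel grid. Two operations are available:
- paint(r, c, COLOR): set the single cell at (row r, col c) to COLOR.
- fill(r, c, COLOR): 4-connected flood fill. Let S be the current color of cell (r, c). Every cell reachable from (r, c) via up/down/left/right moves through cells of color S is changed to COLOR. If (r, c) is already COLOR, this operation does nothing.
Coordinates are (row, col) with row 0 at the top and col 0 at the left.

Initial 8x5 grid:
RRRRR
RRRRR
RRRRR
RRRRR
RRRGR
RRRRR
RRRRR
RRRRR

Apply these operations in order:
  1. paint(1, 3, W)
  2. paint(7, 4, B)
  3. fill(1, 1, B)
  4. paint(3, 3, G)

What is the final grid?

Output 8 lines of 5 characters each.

After op 1 paint(1,3,W):
RRRRR
RRRWR
RRRRR
RRRRR
RRRGR
RRRRR
RRRRR
RRRRR
After op 2 paint(7,4,B):
RRRRR
RRRWR
RRRRR
RRRRR
RRRGR
RRRRR
RRRRR
RRRRB
After op 3 fill(1,1,B) [37 cells changed]:
BBBBB
BBBWB
BBBBB
BBBBB
BBBGB
BBBBB
BBBBB
BBBBB
After op 4 paint(3,3,G):
BBBBB
BBBWB
BBBBB
BBBGB
BBBGB
BBBBB
BBBBB
BBBBB

Answer: BBBBB
BBBWB
BBBBB
BBBGB
BBBGB
BBBBB
BBBBB
BBBBB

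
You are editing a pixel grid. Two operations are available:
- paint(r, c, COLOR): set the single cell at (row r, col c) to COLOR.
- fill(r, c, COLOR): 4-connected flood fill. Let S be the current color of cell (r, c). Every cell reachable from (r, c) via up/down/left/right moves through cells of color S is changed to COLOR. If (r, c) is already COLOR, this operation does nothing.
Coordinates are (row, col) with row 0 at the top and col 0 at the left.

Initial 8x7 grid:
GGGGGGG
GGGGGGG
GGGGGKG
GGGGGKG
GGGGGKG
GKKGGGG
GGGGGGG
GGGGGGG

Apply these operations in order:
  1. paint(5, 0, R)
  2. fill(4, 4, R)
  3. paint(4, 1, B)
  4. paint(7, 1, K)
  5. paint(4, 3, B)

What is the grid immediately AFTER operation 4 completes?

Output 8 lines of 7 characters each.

Answer: RRRRRRR
RRRRRRR
RRRRRKR
RRRRRKR
RBRRRKR
RKKRRRR
RRRRRRR
RKRRRRR

Derivation:
After op 1 paint(5,0,R):
GGGGGGG
GGGGGGG
GGGGGKG
GGGGGKG
GGGGGKG
RKKGGGG
GGGGGGG
GGGGGGG
After op 2 fill(4,4,R) [50 cells changed]:
RRRRRRR
RRRRRRR
RRRRRKR
RRRRRKR
RRRRRKR
RKKRRRR
RRRRRRR
RRRRRRR
After op 3 paint(4,1,B):
RRRRRRR
RRRRRRR
RRRRRKR
RRRRRKR
RBRRRKR
RKKRRRR
RRRRRRR
RRRRRRR
After op 4 paint(7,1,K):
RRRRRRR
RRRRRRR
RRRRRKR
RRRRRKR
RBRRRKR
RKKRRRR
RRRRRRR
RKRRRRR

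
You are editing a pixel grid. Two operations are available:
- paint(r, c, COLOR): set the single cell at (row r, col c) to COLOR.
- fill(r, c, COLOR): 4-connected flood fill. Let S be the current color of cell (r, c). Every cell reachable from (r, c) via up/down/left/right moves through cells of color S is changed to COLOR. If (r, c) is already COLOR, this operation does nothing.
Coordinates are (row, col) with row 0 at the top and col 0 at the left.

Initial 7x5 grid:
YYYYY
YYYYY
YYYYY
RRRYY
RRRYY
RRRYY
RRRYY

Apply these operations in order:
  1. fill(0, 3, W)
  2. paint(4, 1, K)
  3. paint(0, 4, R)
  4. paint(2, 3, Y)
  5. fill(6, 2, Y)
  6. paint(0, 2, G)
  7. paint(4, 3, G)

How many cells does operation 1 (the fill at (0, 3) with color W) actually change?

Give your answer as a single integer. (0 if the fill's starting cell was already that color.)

Answer: 23

Derivation:
After op 1 fill(0,3,W) [23 cells changed]:
WWWWW
WWWWW
WWWWW
RRRWW
RRRWW
RRRWW
RRRWW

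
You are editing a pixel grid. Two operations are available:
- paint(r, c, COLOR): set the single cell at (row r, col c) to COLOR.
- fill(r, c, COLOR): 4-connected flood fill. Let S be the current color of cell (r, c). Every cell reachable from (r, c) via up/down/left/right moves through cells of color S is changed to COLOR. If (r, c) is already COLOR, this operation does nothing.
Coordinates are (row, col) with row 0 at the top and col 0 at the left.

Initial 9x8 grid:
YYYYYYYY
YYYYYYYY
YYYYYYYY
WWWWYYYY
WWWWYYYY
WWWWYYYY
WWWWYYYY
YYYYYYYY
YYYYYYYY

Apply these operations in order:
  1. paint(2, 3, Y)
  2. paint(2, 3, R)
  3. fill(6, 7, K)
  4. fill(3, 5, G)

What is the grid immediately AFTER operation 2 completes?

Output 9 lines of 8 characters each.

Answer: YYYYYYYY
YYYYYYYY
YYYRYYYY
WWWWYYYY
WWWWYYYY
WWWWYYYY
WWWWYYYY
YYYYYYYY
YYYYYYYY

Derivation:
After op 1 paint(2,3,Y):
YYYYYYYY
YYYYYYYY
YYYYYYYY
WWWWYYYY
WWWWYYYY
WWWWYYYY
WWWWYYYY
YYYYYYYY
YYYYYYYY
After op 2 paint(2,3,R):
YYYYYYYY
YYYYYYYY
YYYRYYYY
WWWWYYYY
WWWWYYYY
WWWWYYYY
WWWWYYYY
YYYYYYYY
YYYYYYYY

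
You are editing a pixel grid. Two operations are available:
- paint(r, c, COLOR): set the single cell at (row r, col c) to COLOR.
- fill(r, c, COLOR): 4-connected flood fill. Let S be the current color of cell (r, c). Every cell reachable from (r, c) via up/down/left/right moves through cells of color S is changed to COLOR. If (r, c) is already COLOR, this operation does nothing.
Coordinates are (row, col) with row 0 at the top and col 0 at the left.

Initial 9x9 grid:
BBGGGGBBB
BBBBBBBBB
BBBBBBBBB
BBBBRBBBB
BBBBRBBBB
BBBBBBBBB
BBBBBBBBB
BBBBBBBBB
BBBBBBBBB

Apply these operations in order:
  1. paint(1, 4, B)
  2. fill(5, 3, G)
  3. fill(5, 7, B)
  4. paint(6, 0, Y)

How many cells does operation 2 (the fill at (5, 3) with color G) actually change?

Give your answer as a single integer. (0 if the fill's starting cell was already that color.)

Answer: 75

Derivation:
After op 1 paint(1,4,B):
BBGGGGBBB
BBBBBBBBB
BBBBBBBBB
BBBBRBBBB
BBBBRBBBB
BBBBBBBBB
BBBBBBBBB
BBBBBBBBB
BBBBBBBBB
After op 2 fill(5,3,G) [75 cells changed]:
GGGGGGGGG
GGGGGGGGG
GGGGGGGGG
GGGGRGGGG
GGGGRGGGG
GGGGGGGGG
GGGGGGGGG
GGGGGGGGG
GGGGGGGGG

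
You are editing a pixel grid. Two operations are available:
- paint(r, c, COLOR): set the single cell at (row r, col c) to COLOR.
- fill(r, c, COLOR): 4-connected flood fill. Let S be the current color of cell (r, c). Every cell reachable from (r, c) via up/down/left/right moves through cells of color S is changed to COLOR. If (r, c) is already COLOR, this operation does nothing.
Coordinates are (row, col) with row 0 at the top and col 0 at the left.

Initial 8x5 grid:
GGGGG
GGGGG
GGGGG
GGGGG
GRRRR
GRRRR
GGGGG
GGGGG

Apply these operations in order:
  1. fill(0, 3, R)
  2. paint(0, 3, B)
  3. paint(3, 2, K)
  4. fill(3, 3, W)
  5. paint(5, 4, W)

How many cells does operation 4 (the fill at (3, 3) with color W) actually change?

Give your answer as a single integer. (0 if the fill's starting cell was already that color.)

Answer: 38

Derivation:
After op 1 fill(0,3,R) [32 cells changed]:
RRRRR
RRRRR
RRRRR
RRRRR
RRRRR
RRRRR
RRRRR
RRRRR
After op 2 paint(0,3,B):
RRRBR
RRRRR
RRRRR
RRRRR
RRRRR
RRRRR
RRRRR
RRRRR
After op 3 paint(3,2,K):
RRRBR
RRRRR
RRRRR
RRKRR
RRRRR
RRRRR
RRRRR
RRRRR
After op 4 fill(3,3,W) [38 cells changed]:
WWWBW
WWWWW
WWWWW
WWKWW
WWWWW
WWWWW
WWWWW
WWWWW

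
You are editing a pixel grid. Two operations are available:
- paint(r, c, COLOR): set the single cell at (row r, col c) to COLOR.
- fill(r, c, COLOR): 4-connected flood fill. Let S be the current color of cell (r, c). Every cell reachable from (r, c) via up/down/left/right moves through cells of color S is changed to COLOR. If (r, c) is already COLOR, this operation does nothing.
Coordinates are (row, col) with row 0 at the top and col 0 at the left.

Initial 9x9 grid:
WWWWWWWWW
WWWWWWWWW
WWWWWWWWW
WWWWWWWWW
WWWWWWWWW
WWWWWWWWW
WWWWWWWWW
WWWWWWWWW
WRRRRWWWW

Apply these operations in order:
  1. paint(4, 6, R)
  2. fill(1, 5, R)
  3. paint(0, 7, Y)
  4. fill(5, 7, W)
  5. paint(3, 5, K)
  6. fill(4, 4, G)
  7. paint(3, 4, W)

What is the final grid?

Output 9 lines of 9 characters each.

Answer: GGGGGGGYG
GGGGGGGGG
GGGGGGGGG
GGGGWKGGG
GGGGGGGGG
GGGGGGGGG
GGGGGGGGG
GGGGGGGGG
GGGGGGGGG

Derivation:
After op 1 paint(4,6,R):
WWWWWWWWW
WWWWWWWWW
WWWWWWWWW
WWWWWWWWW
WWWWWWRWW
WWWWWWWWW
WWWWWWWWW
WWWWWWWWW
WRRRRWWWW
After op 2 fill(1,5,R) [76 cells changed]:
RRRRRRRRR
RRRRRRRRR
RRRRRRRRR
RRRRRRRRR
RRRRRRRRR
RRRRRRRRR
RRRRRRRRR
RRRRRRRRR
RRRRRRRRR
After op 3 paint(0,7,Y):
RRRRRRRYR
RRRRRRRRR
RRRRRRRRR
RRRRRRRRR
RRRRRRRRR
RRRRRRRRR
RRRRRRRRR
RRRRRRRRR
RRRRRRRRR
After op 4 fill(5,7,W) [80 cells changed]:
WWWWWWWYW
WWWWWWWWW
WWWWWWWWW
WWWWWWWWW
WWWWWWWWW
WWWWWWWWW
WWWWWWWWW
WWWWWWWWW
WWWWWWWWW
After op 5 paint(3,5,K):
WWWWWWWYW
WWWWWWWWW
WWWWWWWWW
WWWWWKWWW
WWWWWWWWW
WWWWWWWWW
WWWWWWWWW
WWWWWWWWW
WWWWWWWWW
After op 6 fill(4,4,G) [79 cells changed]:
GGGGGGGYG
GGGGGGGGG
GGGGGGGGG
GGGGGKGGG
GGGGGGGGG
GGGGGGGGG
GGGGGGGGG
GGGGGGGGG
GGGGGGGGG
After op 7 paint(3,4,W):
GGGGGGGYG
GGGGGGGGG
GGGGGGGGG
GGGGWKGGG
GGGGGGGGG
GGGGGGGGG
GGGGGGGGG
GGGGGGGGG
GGGGGGGGG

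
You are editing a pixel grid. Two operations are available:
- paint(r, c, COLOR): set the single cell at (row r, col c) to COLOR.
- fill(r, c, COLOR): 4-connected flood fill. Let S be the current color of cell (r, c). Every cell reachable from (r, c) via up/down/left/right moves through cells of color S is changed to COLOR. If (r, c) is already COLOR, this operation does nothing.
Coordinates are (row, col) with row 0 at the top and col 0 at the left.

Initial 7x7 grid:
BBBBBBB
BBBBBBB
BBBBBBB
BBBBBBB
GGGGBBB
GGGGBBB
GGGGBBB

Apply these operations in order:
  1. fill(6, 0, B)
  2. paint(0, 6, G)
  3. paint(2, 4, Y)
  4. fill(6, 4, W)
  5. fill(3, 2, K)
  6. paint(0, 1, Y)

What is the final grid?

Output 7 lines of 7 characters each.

After op 1 fill(6,0,B) [12 cells changed]:
BBBBBBB
BBBBBBB
BBBBBBB
BBBBBBB
BBBBBBB
BBBBBBB
BBBBBBB
After op 2 paint(0,6,G):
BBBBBBG
BBBBBBB
BBBBBBB
BBBBBBB
BBBBBBB
BBBBBBB
BBBBBBB
After op 3 paint(2,4,Y):
BBBBBBG
BBBBBBB
BBBBYBB
BBBBBBB
BBBBBBB
BBBBBBB
BBBBBBB
After op 4 fill(6,4,W) [47 cells changed]:
WWWWWWG
WWWWWWW
WWWWYWW
WWWWWWW
WWWWWWW
WWWWWWW
WWWWWWW
After op 5 fill(3,2,K) [47 cells changed]:
KKKKKKG
KKKKKKK
KKKKYKK
KKKKKKK
KKKKKKK
KKKKKKK
KKKKKKK
After op 6 paint(0,1,Y):
KYKKKKG
KKKKKKK
KKKKYKK
KKKKKKK
KKKKKKK
KKKKKKK
KKKKKKK

Answer: KYKKKKG
KKKKKKK
KKKKYKK
KKKKKKK
KKKKKKK
KKKKKKK
KKKKKKK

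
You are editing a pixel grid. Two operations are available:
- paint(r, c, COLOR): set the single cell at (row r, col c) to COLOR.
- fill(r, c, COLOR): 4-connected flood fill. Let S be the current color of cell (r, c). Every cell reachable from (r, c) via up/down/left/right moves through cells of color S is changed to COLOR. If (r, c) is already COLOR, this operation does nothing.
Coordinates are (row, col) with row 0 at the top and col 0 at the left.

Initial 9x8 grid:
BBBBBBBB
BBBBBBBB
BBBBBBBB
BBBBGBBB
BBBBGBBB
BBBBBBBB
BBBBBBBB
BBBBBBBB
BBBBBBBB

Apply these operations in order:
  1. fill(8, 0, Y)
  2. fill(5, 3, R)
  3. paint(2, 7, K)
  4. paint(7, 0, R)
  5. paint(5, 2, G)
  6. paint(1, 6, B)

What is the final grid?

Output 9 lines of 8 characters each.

After op 1 fill(8,0,Y) [70 cells changed]:
YYYYYYYY
YYYYYYYY
YYYYYYYY
YYYYGYYY
YYYYGYYY
YYYYYYYY
YYYYYYYY
YYYYYYYY
YYYYYYYY
After op 2 fill(5,3,R) [70 cells changed]:
RRRRRRRR
RRRRRRRR
RRRRRRRR
RRRRGRRR
RRRRGRRR
RRRRRRRR
RRRRRRRR
RRRRRRRR
RRRRRRRR
After op 3 paint(2,7,K):
RRRRRRRR
RRRRRRRR
RRRRRRRK
RRRRGRRR
RRRRGRRR
RRRRRRRR
RRRRRRRR
RRRRRRRR
RRRRRRRR
After op 4 paint(7,0,R):
RRRRRRRR
RRRRRRRR
RRRRRRRK
RRRRGRRR
RRRRGRRR
RRRRRRRR
RRRRRRRR
RRRRRRRR
RRRRRRRR
After op 5 paint(5,2,G):
RRRRRRRR
RRRRRRRR
RRRRRRRK
RRRRGRRR
RRRRGRRR
RRGRRRRR
RRRRRRRR
RRRRRRRR
RRRRRRRR
After op 6 paint(1,6,B):
RRRRRRRR
RRRRRRBR
RRRRRRRK
RRRRGRRR
RRRRGRRR
RRGRRRRR
RRRRRRRR
RRRRRRRR
RRRRRRRR

Answer: RRRRRRRR
RRRRRRBR
RRRRRRRK
RRRRGRRR
RRRRGRRR
RRGRRRRR
RRRRRRRR
RRRRRRRR
RRRRRRRR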